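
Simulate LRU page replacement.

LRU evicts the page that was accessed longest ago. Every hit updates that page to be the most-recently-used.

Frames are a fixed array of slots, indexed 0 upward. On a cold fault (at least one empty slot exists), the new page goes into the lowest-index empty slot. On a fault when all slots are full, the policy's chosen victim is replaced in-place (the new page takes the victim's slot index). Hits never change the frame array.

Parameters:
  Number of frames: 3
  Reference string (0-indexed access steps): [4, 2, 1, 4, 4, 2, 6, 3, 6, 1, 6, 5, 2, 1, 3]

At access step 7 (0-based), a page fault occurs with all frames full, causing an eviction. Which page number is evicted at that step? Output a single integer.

Answer: 4

Derivation:
Step 0: ref 4 -> FAULT, frames=[4,-,-]
Step 1: ref 2 -> FAULT, frames=[4,2,-]
Step 2: ref 1 -> FAULT, frames=[4,2,1]
Step 3: ref 4 -> HIT, frames=[4,2,1]
Step 4: ref 4 -> HIT, frames=[4,2,1]
Step 5: ref 2 -> HIT, frames=[4,2,1]
Step 6: ref 6 -> FAULT, evict 1, frames=[4,2,6]
Step 7: ref 3 -> FAULT, evict 4, frames=[3,2,6]
At step 7: evicted page 4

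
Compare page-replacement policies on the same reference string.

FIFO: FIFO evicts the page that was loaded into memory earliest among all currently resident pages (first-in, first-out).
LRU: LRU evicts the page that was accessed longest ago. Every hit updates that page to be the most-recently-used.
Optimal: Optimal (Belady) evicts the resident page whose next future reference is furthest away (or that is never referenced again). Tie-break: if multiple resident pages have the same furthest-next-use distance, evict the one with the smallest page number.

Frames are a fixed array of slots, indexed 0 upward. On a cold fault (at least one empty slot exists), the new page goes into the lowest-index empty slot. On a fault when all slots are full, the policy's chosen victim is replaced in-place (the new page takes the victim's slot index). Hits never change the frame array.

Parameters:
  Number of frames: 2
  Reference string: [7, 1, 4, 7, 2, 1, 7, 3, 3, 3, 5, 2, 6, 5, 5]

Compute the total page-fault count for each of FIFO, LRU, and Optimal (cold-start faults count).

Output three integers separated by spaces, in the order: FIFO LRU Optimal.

--- FIFO ---
  step 0: ref 7 -> FAULT, frames=[7,-] (faults so far: 1)
  step 1: ref 1 -> FAULT, frames=[7,1] (faults so far: 2)
  step 2: ref 4 -> FAULT, evict 7, frames=[4,1] (faults so far: 3)
  step 3: ref 7 -> FAULT, evict 1, frames=[4,7] (faults so far: 4)
  step 4: ref 2 -> FAULT, evict 4, frames=[2,7] (faults so far: 5)
  step 5: ref 1 -> FAULT, evict 7, frames=[2,1] (faults so far: 6)
  step 6: ref 7 -> FAULT, evict 2, frames=[7,1] (faults so far: 7)
  step 7: ref 3 -> FAULT, evict 1, frames=[7,3] (faults so far: 8)
  step 8: ref 3 -> HIT, frames=[7,3] (faults so far: 8)
  step 9: ref 3 -> HIT, frames=[7,3] (faults so far: 8)
  step 10: ref 5 -> FAULT, evict 7, frames=[5,3] (faults so far: 9)
  step 11: ref 2 -> FAULT, evict 3, frames=[5,2] (faults so far: 10)
  step 12: ref 6 -> FAULT, evict 5, frames=[6,2] (faults so far: 11)
  step 13: ref 5 -> FAULT, evict 2, frames=[6,5] (faults so far: 12)
  step 14: ref 5 -> HIT, frames=[6,5] (faults so far: 12)
  FIFO total faults: 12
--- LRU ---
  step 0: ref 7 -> FAULT, frames=[7,-] (faults so far: 1)
  step 1: ref 1 -> FAULT, frames=[7,1] (faults so far: 2)
  step 2: ref 4 -> FAULT, evict 7, frames=[4,1] (faults so far: 3)
  step 3: ref 7 -> FAULT, evict 1, frames=[4,7] (faults so far: 4)
  step 4: ref 2 -> FAULT, evict 4, frames=[2,7] (faults so far: 5)
  step 5: ref 1 -> FAULT, evict 7, frames=[2,1] (faults so far: 6)
  step 6: ref 7 -> FAULT, evict 2, frames=[7,1] (faults so far: 7)
  step 7: ref 3 -> FAULT, evict 1, frames=[7,3] (faults so far: 8)
  step 8: ref 3 -> HIT, frames=[7,3] (faults so far: 8)
  step 9: ref 3 -> HIT, frames=[7,3] (faults so far: 8)
  step 10: ref 5 -> FAULT, evict 7, frames=[5,3] (faults so far: 9)
  step 11: ref 2 -> FAULT, evict 3, frames=[5,2] (faults so far: 10)
  step 12: ref 6 -> FAULT, evict 5, frames=[6,2] (faults so far: 11)
  step 13: ref 5 -> FAULT, evict 2, frames=[6,5] (faults so far: 12)
  step 14: ref 5 -> HIT, frames=[6,5] (faults so far: 12)
  LRU total faults: 12
--- Optimal ---
  step 0: ref 7 -> FAULT, frames=[7,-] (faults so far: 1)
  step 1: ref 1 -> FAULT, frames=[7,1] (faults so far: 2)
  step 2: ref 4 -> FAULT, evict 1, frames=[7,4] (faults so far: 3)
  step 3: ref 7 -> HIT, frames=[7,4] (faults so far: 3)
  step 4: ref 2 -> FAULT, evict 4, frames=[7,2] (faults so far: 4)
  step 5: ref 1 -> FAULT, evict 2, frames=[7,1] (faults so far: 5)
  step 6: ref 7 -> HIT, frames=[7,1] (faults so far: 5)
  step 7: ref 3 -> FAULT, evict 1, frames=[7,3] (faults so far: 6)
  step 8: ref 3 -> HIT, frames=[7,3] (faults so far: 6)
  step 9: ref 3 -> HIT, frames=[7,3] (faults so far: 6)
  step 10: ref 5 -> FAULT, evict 3, frames=[7,5] (faults so far: 7)
  step 11: ref 2 -> FAULT, evict 7, frames=[2,5] (faults so far: 8)
  step 12: ref 6 -> FAULT, evict 2, frames=[6,5] (faults so far: 9)
  step 13: ref 5 -> HIT, frames=[6,5] (faults so far: 9)
  step 14: ref 5 -> HIT, frames=[6,5] (faults so far: 9)
  Optimal total faults: 9

Answer: 12 12 9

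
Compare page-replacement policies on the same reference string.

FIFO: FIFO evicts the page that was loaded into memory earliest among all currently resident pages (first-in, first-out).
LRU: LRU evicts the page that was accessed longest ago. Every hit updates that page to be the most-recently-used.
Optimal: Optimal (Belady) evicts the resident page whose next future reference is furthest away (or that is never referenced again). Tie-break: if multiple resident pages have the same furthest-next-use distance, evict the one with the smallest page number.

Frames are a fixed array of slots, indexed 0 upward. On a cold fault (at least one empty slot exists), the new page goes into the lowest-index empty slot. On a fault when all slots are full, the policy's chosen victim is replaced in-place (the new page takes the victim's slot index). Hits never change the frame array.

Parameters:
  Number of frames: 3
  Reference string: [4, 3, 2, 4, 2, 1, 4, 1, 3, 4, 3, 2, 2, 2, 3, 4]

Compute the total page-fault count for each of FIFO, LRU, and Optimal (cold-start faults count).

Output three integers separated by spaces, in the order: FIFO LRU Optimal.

Answer: 7 6 5

Derivation:
--- FIFO ---
  step 0: ref 4 -> FAULT, frames=[4,-,-] (faults so far: 1)
  step 1: ref 3 -> FAULT, frames=[4,3,-] (faults so far: 2)
  step 2: ref 2 -> FAULT, frames=[4,3,2] (faults so far: 3)
  step 3: ref 4 -> HIT, frames=[4,3,2] (faults so far: 3)
  step 4: ref 2 -> HIT, frames=[4,3,2] (faults so far: 3)
  step 5: ref 1 -> FAULT, evict 4, frames=[1,3,2] (faults so far: 4)
  step 6: ref 4 -> FAULT, evict 3, frames=[1,4,2] (faults so far: 5)
  step 7: ref 1 -> HIT, frames=[1,4,2] (faults so far: 5)
  step 8: ref 3 -> FAULT, evict 2, frames=[1,4,3] (faults so far: 6)
  step 9: ref 4 -> HIT, frames=[1,4,3] (faults so far: 6)
  step 10: ref 3 -> HIT, frames=[1,4,3] (faults so far: 6)
  step 11: ref 2 -> FAULT, evict 1, frames=[2,4,3] (faults so far: 7)
  step 12: ref 2 -> HIT, frames=[2,4,3] (faults so far: 7)
  step 13: ref 2 -> HIT, frames=[2,4,3] (faults so far: 7)
  step 14: ref 3 -> HIT, frames=[2,4,3] (faults so far: 7)
  step 15: ref 4 -> HIT, frames=[2,4,3] (faults so far: 7)
  FIFO total faults: 7
--- LRU ---
  step 0: ref 4 -> FAULT, frames=[4,-,-] (faults so far: 1)
  step 1: ref 3 -> FAULT, frames=[4,3,-] (faults so far: 2)
  step 2: ref 2 -> FAULT, frames=[4,3,2] (faults so far: 3)
  step 3: ref 4 -> HIT, frames=[4,3,2] (faults so far: 3)
  step 4: ref 2 -> HIT, frames=[4,3,2] (faults so far: 3)
  step 5: ref 1 -> FAULT, evict 3, frames=[4,1,2] (faults so far: 4)
  step 6: ref 4 -> HIT, frames=[4,1,2] (faults so far: 4)
  step 7: ref 1 -> HIT, frames=[4,1,2] (faults so far: 4)
  step 8: ref 3 -> FAULT, evict 2, frames=[4,1,3] (faults so far: 5)
  step 9: ref 4 -> HIT, frames=[4,1,3] (faults so far: 5)
  step 10: ref 3 -> HIT, frames=[4,1,3] (faults so far: 5)
  step 11: ref 2 -> FAULT, evict 1, frames=[4,2,3] (faults so far: 6)
  step 12: ref 2 -> HIT, frames=[4,2,3] (faults so far: 6)
  step 13: ref 2 -> HIT, frames=[4,2,3] (faults so far: 6)
  step 14: ref 3 -> HIT, frames=[4,2,3] (faults so far: 6)
  step 15: ref 4 -> HIT, frames=[4,2,3] (faults so far: 6)
  LRU total faults: 6
--- Optimal ---
  step 0: ref 4 -> FAULT, frames=[4,-,-] (faults so far: 1)
  step 1: ref 3 -> FAULT, frames=[4,3,-] (faults so far: 2)
  step 2: ref 2 -> FAULT, frames=[4,3,2] (faults so far: 3)
  step 3: ref 4 -> HIT, frames=[4,3,2] (faults so far: 3)
  step 4: ref 2 -> HIT, frames=[4,3,2] (faults so far: 3)
  step 5: ref 1 -> FAULT, evict 2, frames=[4,3,1] (faults so far: 4)
  step 6: ref 4 -> HIT, frames=[4,3,1] (faults so far: 4)
  step 7: ref 1 -> HIT, frames=[4,3,1] (faults so far: 4)
  step 8: ref 3 -> HIT, frames=[4,3,1] (faults so far: 4)
  step 9: ref 4 -> HIT, frames=[4,3,1] (faults so far: 4)
  step 10: ref 3 -> HIT, frames=[4,3,1] (faults so far: 4)
  step 11: ref 2 -> FAULT, evict 1, frames=[4,3,2] (faults so far: 5)
  step 12: ref 2 -> HIT, frames=[4,3,2] (faults so far: 5)
  step 13: ref 2 -> HIT, frames=[4,3,2] (faults so far: 5)
  step 14: ref 3 -> HIT, frames=[4,3,2] (faults so far: 5)
  step 15: ref 4 -> HIT, frames=[4,3,2] (faults so far: 5)
  Optimal total faults: 5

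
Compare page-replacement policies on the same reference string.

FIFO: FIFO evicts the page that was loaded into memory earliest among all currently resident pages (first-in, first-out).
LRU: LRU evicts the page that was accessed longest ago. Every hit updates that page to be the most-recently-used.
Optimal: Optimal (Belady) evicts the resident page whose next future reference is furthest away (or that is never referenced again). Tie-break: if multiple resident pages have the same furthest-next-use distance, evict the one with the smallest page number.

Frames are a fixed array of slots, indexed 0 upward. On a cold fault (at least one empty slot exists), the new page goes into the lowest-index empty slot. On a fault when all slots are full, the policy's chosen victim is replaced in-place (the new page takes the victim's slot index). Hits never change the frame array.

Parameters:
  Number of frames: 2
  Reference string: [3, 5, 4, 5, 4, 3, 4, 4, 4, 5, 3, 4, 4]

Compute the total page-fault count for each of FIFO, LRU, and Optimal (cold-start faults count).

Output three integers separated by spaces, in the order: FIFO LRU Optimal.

Answer: 6 7 6

Derivation:
--- FIFO ---
  step 0: ref 3 -> FAULT, frames=[3,-] (faults so far: 1)
  step 1: ref 5 -> FAULT, frames=[3,5] (faults so far: 2)
  step 2: ref 4 -> FAULT, evict 3, frames=[4,5] (faults so far: 3)
  step 3: ref 5 -> HIT, frames=[4,5] (faults so far: 3)
  step 4: ref 4 -> HIT, frames=[4,5] (faults so far: 3)
  step 5: ref 3 -> FAULT, evict 5, frames=[4,3] (faults so far: 4)
  step 6: ref 4 -> HIT, frames=[4,3] (faults so far: 4)
  step 7: ref 4 -> HIT, frames=[4,3] (faults so far: 4)
  step 8: ref 4 -> HIT, frames=[4,3] (faults so far: 4)
  step 9: ref 5 -> FAULT, evict 4, frames=[5,3] (faults so far: 5)
  step 10: ref 3 -> HIT, frames=[5,3] (faults so far: 5)
  step 11: ref 4 -> FAULT, evict 3, frames=[5,4] (faults so far: 6)
  step 12: ref 4 -> HIT, frames=[5,4] (faults so far: 6)
  FIFO total faults: 6
--- LRU ---
  step 0: ref 3 -> FAULT, frames=[3,-] (faults so far: 1)
  step 1: ref 5 -> FAULT, frames=[3,5] (faults so far: 2)
  step 2: ref 4 -> FAULT, evict 3, frames=[4,5] (faults so far: 3)
  step 3: ref 5 -> HIT, frames=[4,5] (faults so far: 3)
  step 4: ref 4 -> HIT, frames=[4,5] (faults so far: 3)
  step 5: ref 3 -> FAULT, evict 5, frames=[4,3] (faults so far: 4)
  step 6: ref 4 -> HIT, frames=[4,3] (faults so far: 4)
  step 7: ref 4 -> HIT, frames=[4,3] (faults so far: 4)
  step 8: ref 4 -> HIT, frames=[4,3] (faults so far: 4)
  step 9: ref 5 -> FAULT, evict 3, frames=[4,5] (faults so far: 5)
  step 10: ref 3 -> FAULT, evict 4, frames=[3,5] (faults so far: 6)
  step 11: ref 4 -> FAULT, evict 5, frames=[3,4] (faults so far: 7)
  step 12: ref 4 -> HIT, frames=[3,4] (faults so far: 7)
  LRU total faults: 7
--- Optimal ---
  step 0: ref 3 -> FAULT, frames=[3,-] (faults so far: 1)
  step 1: ref 5 -> FAULT, frames=[3,5] (faults so far: 2)
  step 2: ref 4 -> FAULT, evict 3, frames=[4,5] (faults so far: 3)
  step 3: ref 5 -> HIT, frames=[4,5] (faults so far: 3)
  step 4: ref 4 -> HIT, frames=[4,5] (faults so far: 3)
  step 5: ref 3 -> FAULT, evict 5, frames=[4,3] (faults so far: 4)
  step 6: ref 4 -> HIT, frames=[4,3] (faults so far: 4)
  step 7: ref 4 -> HIT, frames=[4,3] (faults so far: 4)
  step 8: ref 4 -> HIT, frames=[4,3] (faults so far: 4)
  step 9: ref 5 -> FAULT, evict 4, frames=[5,3] (faults so far: 5)
  step 10: ref 3 -> HIT, frames=[5,3] (faults so far: 5)
  step 11: ref 4 -> FAULT, evict 3, frames=[5,4] (faults so far: 6)
  step 12: ref 4 -> HIT, frames=[5,4] (faults so far: 6)
  Optimal total faults: 6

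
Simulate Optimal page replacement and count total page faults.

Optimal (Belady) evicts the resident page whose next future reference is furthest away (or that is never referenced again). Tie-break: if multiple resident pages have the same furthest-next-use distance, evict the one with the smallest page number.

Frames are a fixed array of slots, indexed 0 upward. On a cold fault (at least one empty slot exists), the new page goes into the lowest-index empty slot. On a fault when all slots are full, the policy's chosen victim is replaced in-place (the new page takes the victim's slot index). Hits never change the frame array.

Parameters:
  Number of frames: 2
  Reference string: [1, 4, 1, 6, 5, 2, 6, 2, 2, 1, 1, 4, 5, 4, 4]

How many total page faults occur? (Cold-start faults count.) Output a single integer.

Answer: 8

Derivation:
Step 0: ref 1 → FAULT, frames=[1,-]
Step 1: ref 4 → FAULT, frames=[1,4]
Step 2: ref 1 → HIT, frames=[1,4]
Step 3: ref 6 → FAULT (evict 4), frames=[1,6]
Step 4: ref 5 → FAULT (evict 1), frames=[5,6]
Step 5: ref 2 → FAULT (evict 5), frames=[2,6]
Step 6: ref 6 → HIT, frames=[2,6]
Step 7: ref 2 → HIT, frames=[2,6]
Step 8: ref 2 → HIT, frames=[2,6]
Step 9: ref 1 → FAULT (evict 2), frames=[1,6]
Step 10: ref 1 → HIT, frames=[1,6]
Step 11: ref 4 → FAULT (evict 1), frames=[4,6]
Step 12: ref 5 → FAULT (evict 6), frames=[4,5]
Step 13: ref 4 → HIT, frames=[4,5]
Step 14: ref 4 → HIT, frames=[4,5]
Total faults: 8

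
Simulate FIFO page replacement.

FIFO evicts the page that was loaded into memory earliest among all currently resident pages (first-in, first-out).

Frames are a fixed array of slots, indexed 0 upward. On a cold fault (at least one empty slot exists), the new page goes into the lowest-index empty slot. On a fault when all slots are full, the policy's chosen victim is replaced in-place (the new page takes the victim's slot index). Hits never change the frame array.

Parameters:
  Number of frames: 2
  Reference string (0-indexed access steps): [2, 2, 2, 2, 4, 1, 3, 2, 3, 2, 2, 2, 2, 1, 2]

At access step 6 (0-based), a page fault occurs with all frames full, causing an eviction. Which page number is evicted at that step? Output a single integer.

Step 0: ref 2 -> FAULT, frames=[2,-]
Step 1: ref 2 -> HIT, frames=[2,-]
Step 2: ref 2 -> HIT, frames=[2,-]
Step 3: ref 2 -> HIT, frames=[2,-]
Step 4: ref 4 -> FAULT, frames=[2,4]
Step 5: ref 1 -> FAULT, evict 2, frames=[1,4]
Step 6: ref 3 -> FAULT, evict 4, frames=[1,3]
At step 6: evicted page 4

Answer: 4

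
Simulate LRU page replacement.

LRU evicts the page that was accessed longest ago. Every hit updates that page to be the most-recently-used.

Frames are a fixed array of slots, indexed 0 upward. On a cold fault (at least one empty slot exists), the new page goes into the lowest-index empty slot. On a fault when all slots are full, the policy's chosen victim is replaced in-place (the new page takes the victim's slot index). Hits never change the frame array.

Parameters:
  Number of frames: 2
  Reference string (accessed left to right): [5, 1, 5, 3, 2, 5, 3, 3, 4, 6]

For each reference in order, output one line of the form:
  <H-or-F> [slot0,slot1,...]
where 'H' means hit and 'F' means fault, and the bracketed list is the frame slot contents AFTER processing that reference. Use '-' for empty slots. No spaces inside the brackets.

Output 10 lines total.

F [5,-]
F [5,1]
H [5,1]
F [5,3]
F [2,3]
F [2,5]
F [3,5]
H [3,5]
F [3,4]
F [6,4]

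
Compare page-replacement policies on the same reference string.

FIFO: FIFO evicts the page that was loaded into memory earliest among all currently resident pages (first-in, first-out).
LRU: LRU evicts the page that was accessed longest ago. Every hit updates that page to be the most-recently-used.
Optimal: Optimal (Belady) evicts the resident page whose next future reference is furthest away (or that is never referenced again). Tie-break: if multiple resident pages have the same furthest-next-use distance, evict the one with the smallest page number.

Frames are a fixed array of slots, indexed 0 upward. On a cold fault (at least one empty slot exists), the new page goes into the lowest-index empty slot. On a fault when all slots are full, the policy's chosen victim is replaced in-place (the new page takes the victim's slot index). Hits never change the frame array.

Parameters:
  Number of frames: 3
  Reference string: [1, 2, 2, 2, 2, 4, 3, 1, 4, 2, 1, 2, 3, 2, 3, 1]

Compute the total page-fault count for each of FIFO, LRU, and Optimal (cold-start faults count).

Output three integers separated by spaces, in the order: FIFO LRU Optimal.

--- FIFO ---
  step 0: ref 1 -> FAULT, frames=[1,-,-] (faults so far: 1)
  step 1: ref 2 -> FAULT, frames=[1,2,-] (faults so far: 2)
  step 2: ref 2 -> HIT, frames=[1,2,-] (faults so far: 2)
  step 3: ref 2 -> HIT, frames=[1,2,-] (faults so far: 2)
  step 4: ref 2 -> HIT, frames=[1,2,-] (faults so far: 2)
  step 5: ref 4 -> FAULT, frames=[1,2,4] (faults so far: 3)
  step 6: ref 3 -> FAULT, evict 1, frames=[3,2,4] (faults so far: 4)
  step 7: ref 1 -> FAULT, evict 2, frames=[3,1,4] (faults so far: 5)
  step 8: ref 4 -> HIT, frames=[3,1,4] (faults so far: 5)
  step 9: ref 2 -> FAULT, evict 4, frames=[3,1,2] (faults so far: 6)
  step 10: ref 1 -> HIT, frames=[3,1,2] (faults so far: 6)
  step 11: ref 2 -> HIT, frames=[3,1,2] (faults so far: 6)
  step 12: ref 3 -> HIT, frames=[3,1,2] (faults so far: 6)
  step 13: ref 2 -> HIT, frames=[3,1,2] (faults so far: 6)
  step 14: ref 3 -> HIT, frames=[3,1,2] (faults so far: 6)
  step 15: ref 1 -> HIT, frames=[3,1,2] (faults so far: 6)
  FIFO total faults: 6
--- LRU ---
  step 0: ref 1 -> FAULT, frames=[1,-,-] (faults so far: 1)
  step 1: ref 2 -> FAULT, frames=[1,2,-] (faults so far: 2)
  step 2: ref 2 -> HIT, frames=[1,2,-] (faults so far: 2)
  step 3: ref 2 -> HIT, frames=[1,2,-] (faults so far: 2)
  step 4: ref 2 -> HIT, frames=[1,2,-] (faults so far: 2)
  step 5: ref 4 -> FAULT, frames=[1,2,4] (faults so far: 3)
  step 6: ref 3 -> FAULT, evict 1, frames=[3,2,4] (faults so far: 4)
  step 7: ref 1 -> FAULT, evict 2, frames=[3,1,4] (faults so far: 5)
  step 8: ref 4 -> HIT, frames=[3,1,4] (faults so far: 5)
  step 9: ref 2 -> FAULT, evict 3, frames=[2,1,4] (faults so far: 6)
  step 10: ref 1 -> HIT, frames=[2,1,4] (faults so far: 6)
  step 11: ref 2 -> HIT, frames=[2,1,4] (faults so far: 6)
  step 12: ref 3 -> FAULT, evict 4, frames=[2,1,3] (faults so far: 7)
  step 13: ref 2 -> HIT, frames=[2,1,3] (faults so far: 7)
  step 14: ref 3 -> HIT, frames=[2,1,3] (faults so far: 7)
  step 15: ref 1 -> HIT, frames=[2,1,3] (faults so far: 7)
  LRU total faults: 7
--- Optimal ---
  step 0: ref 1 -> FAULT, frames=[1,-,-] (faults so far: 1)
  step 1: ref 2 -> FAULT, frames=[1,2,-] (faults so far: 2)
  step 2: ref 2 -> HIT, frames=[1,2,-] (faults so far: 2)
  step 3: ref 2 -> HIT, frames=[1,2,-] (faults so far: 2)
  step 4: ref 2 -> HIT, frames=[1,2,-] (faults so far: 2)
  step 5: ref 4 -> FAULT, frames=[1,2,4] (faults so far: 3)
  step 6: ref 3 -> FAULT, evict 2, frames=[1,3,4] (faults so far: 4)
  step 7: ref 1 -> HIT, frames=[1,3,4] (faults so far: 4)
  step 8: ref 4 -> HIT, frames=[1,3,4] (faults so far: 4)
  step 9: ref 2 -> FAULT, evict 4, frames=[1,3,2] (faults so far: 5)
  step 10: ref 1 -> HIT, frames=[1,3,2] (faults so far: 5)
  step 11: ref 2 -> HIT, frames=[1,3,2] (faults so far: 5)
  step 12: ref 3 -> HIT, frames=[1,3,2] (faults so far: 5)
  step 13: ref 2 -> HIT, frames=[1,3,2] (faults so far: 5)
  step 14: ref 3 -> HIT, frames=[1,3,2] (faults so far: 5)
  step 15: ref 1 -> HIT, frames=[1,3,2] (faults so far: 5)
  Optimal total faults: 5

Answer: 6 7 5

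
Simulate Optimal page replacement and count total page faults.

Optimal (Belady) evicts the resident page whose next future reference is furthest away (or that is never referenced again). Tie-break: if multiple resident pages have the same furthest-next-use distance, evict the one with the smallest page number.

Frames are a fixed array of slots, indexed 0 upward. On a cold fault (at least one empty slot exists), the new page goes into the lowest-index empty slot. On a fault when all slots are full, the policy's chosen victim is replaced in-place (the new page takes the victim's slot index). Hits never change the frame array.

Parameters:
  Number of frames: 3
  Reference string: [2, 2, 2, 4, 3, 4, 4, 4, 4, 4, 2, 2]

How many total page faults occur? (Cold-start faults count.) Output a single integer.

Answer: 3

Derivation:
Step 0: ref 2 → FAULT, frames=[2,-,-]
Step 1: ref 2 → HIT, frames=[2,-,-]
Step 2: ref 2 → HIT, frames=[2,-,-]
Step 3: ref 4 → FAULT, frames=[2,4,-]
Step 4: ref 3 → FAULT, frames=[2,4,3]
Step 5: ref 4 → HIT, frames=[2,4,3]
Step 6: ref 4 → HIT, frames=[2,4,3]
Step 7: ref 4 → HIT, frames=[2,4,3]
Step 8: ref 4 → HIT, frames=[2,4,3]
Step 9: ref 4 → HIT, frames=[2,4,3]
Step 10: ref 2 → HIT, frames=[2,4,3]
Step 11: ref 2 → HIT, frames=[2,4,3]
Total faults: 3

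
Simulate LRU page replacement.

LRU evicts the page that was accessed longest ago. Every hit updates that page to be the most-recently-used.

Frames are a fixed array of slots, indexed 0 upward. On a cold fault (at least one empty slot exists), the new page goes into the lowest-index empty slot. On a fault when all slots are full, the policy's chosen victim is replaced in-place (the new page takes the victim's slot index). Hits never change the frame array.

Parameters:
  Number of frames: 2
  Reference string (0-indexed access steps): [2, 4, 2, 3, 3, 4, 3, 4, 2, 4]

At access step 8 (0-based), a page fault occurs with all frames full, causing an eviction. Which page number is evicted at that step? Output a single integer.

Step 0: ref 2 -> FAULT, frames=[2,-]
Step 1: ref 4 -> FAULT, frames=[2,4]
Step 2: ref 2 -> HIT, frames=[2,4]
Step 3: ref 3 -> FAULT, evict 4, frames=[2,3]
Step 4: ref 3 -> HIT, frames=[2,3]
Step 5: ref 4 -> FAULT, evict 2, frames=[4,3]
Step 6: ref 3 -> HIT, frames=[4,3]
Step 7: ref 4 -> HIT, frames=[4,3]
Step 8: ref 2 -> FAULT, evict 3, frames=[4,2]
At step 8: evicted page 3

Answer: 3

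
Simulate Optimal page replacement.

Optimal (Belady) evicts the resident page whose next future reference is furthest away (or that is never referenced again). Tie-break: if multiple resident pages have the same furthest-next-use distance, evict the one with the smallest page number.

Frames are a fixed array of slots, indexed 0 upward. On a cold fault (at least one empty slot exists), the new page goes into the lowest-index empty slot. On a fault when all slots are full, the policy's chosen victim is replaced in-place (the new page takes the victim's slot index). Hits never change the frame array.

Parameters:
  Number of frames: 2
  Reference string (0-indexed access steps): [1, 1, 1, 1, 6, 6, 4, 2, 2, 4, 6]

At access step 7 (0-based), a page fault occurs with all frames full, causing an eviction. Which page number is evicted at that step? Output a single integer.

Answer: 6

Derivation:
Step 0: ref 1 -> FAULT, frames=[1,-]
Step 1: ref 1 -> HIT, frames=[1,-]
Step 2: ref 1 -> HIT, frames=[1,-]
Step 3: ref 1 -> HIT, frames=[1,-]
Step 4: ref 6 -> FAULT, frames=[1,6]
Step 5: ref 6 -> HIT, frames=[1,6]
Step 6: ref 4 -> FAULT, evict 1, frames=[4,6]
Step 7: ref 2 -> FAULT, evict 6, frames=[4,2]
At step 7: evicted page 6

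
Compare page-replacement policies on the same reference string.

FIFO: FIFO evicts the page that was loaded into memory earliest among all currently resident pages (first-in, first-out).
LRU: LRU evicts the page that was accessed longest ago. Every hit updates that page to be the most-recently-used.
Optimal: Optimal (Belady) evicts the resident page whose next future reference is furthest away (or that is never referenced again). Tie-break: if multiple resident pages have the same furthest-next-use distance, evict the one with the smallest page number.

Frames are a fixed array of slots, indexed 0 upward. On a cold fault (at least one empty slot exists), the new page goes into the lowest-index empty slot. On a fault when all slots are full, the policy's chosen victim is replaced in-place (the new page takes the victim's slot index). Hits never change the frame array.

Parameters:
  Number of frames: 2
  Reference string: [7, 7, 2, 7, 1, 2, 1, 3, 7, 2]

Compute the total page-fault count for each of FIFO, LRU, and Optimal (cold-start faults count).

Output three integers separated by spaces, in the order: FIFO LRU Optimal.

--- FIFO ---
  step 0: ref 7 -> FAULT, frames=[7,-] (faults so far: 1)
  step 1: ref 7 -> HIT, frames=[7,-] (faults so far: 1)
  step 2: ref 2 -> FAULT, frames=[7,2] (faults so far: 2)
  step 3: ref 7 -> HIT, frames=[7,2] (faults so far: 2)
  step 4: ref 1 -> FAULT, evict 7, frames=[1,2] (faults so far: 3)
  step 5: ref 2 -> HIT, frames=[1,2] (faults so far: 3)
  step 6: ref 1 -> HIT, frames=[1,2] (faults so far: 3)
  step 7: ref 3 -> FAULT, evict 2, frames=[1,3] (faults so far: 4)
  step 8: ref 7 -> FAULT, evict 1, frames=[7,3] (faults so far: 5)
  step 9: ref 2 -> FAULT, evict 3, frames=[7,2] (faults so far: 6)
  FIFO total faults: 6
--- LRU ---
  step 0: ref 7 -> FAULT, frames=[7,-] (faults so far: 1)
  step 1: ref 7 -> HIT, frames=[7,-] (faults so far: 1)
  step 2: ref 2 -> FAULT, frames=[7,2] (faults so far: 2)
  step 3: ref 7 -> HIT, frames=[7,2] (faults so far: 2)
  step 4: ref 1 -> FAULT, evict 2, frames=[7,1] (faults so far: 3)
  step 5: ref 2 -> FAULT, evict 7, frames=[2,1] (faults so far: 4)
  step 6: ref 1 -> HIT, frames=[2,1] (faults so far: 4)
  step 7: ref 3 -> FAULT, evict 2, frames=[3,1] (faults so far: 5)
  step 8: ref 7 -> FAULT, evict 1, frames=[3,7] (faults so far: 6)
  step 9: ref 2 -> FAULT, evict 3, frames=[2,7] (faults so far: 7)
  LRU total faults: 7
--- Optimal ---
  step 0: ref 7 -> FAULT, frames=[7,-] (faults so far: 1)
  step 1: ref 7 -> HIT, frames=[7,-] (faults so far: 1)
  step 2: ref 2 -> FAULT, frames=[7,2] (faults so far: 2)
  step 3: ref 7 -> HIT, frames=[7,2] (faults so far: 2)
  step 4: ref 1 -> FAULT, evict 7, frames=[1,2] (faults so far: 3)
  step 5: ref 2 -> HIT, frames=[1,2] (faults so far: 3)
  step 6: ref 1 -> HIT, frames=[1,2] (faults so far: 3)
  step 7: ref 3 -> FAULT, evict 1, frames=[3,2] (faults so far: 4)
  step 8: ref 7 -> FAULT, evict 3, frames=[7,2] (faults so far: 5)
  step 9: ref 2 -> HIT, frames=[7,2] (faults so far: 5)
  Optimal total faults: 5

Answer: 6 7 5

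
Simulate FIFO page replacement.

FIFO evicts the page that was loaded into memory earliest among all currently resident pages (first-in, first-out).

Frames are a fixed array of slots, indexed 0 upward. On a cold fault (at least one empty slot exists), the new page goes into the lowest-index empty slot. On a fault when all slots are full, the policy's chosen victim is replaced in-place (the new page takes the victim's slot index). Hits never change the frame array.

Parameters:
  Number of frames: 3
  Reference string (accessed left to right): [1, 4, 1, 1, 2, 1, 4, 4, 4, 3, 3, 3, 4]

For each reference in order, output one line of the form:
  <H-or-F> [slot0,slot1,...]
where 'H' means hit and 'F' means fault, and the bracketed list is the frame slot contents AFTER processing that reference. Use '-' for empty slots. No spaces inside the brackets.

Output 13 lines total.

F [1,-,-]
F [1,4,-]
H [1,4,-]
H [1,4,-]
F [1,4,2]
H [1,4,2]
H [1,4,2]
H [1,4,2]
H [1,4,2]
F [3,4,2]
H [3,4,2]
H [3,4,2]
H [3,4,2]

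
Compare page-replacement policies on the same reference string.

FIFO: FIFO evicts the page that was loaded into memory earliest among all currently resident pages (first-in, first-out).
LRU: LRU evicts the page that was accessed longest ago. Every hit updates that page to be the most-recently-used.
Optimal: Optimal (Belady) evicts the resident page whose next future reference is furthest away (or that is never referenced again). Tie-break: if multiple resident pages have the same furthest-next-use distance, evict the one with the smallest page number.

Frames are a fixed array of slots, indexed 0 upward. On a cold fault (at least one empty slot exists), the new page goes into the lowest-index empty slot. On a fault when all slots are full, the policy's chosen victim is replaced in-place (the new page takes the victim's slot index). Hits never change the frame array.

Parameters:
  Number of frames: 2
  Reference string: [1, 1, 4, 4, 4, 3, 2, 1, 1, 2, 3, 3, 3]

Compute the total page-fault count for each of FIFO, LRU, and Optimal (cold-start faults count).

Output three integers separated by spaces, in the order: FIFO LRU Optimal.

Answer: 6 6 5

Derivation:
--- FIFO ---
  step 0: ref 1 -> FAULT, frames=[1,-] (faults so far: 1)
  step 1: ref 1 -> HIT, frames=[1,-] (faults so far: 1)
  step 2: ref 4 -> FAULT, frames=[1,4] (faults so far: 2)
  step 3: ref 4 -> HIT, frames=[1,4] (faults so far: 2)
  step 4: ref 4 -> HIT, frames=[1,4] (faults so far: 2)
  step 5: ref 3 -> FAULT, evict 1, frames=[3,4] (faults so far: 3)
  step 6: ref 2 -> FAULT, evict 4, frames=[3,2] (faults so far: 4)
  step 7: ref 1 -> FAULT, evict 3, frames=[1,2] (faults so far: 5)
  step 8: ref 1 -> HIT, frames=[1,2] (faults so far: 5)
  step 9: ref 2 -> HIT, frames=[1,2] (faults so far: 5)
  step 10: ref 3 -> FAULT, evict 2, frames=[1,3] (faults so far: 6)
  step 11: ref 3 -> HIT, frames=[1,3] (faults so far: 6)
  step 12: ref 3 -> HIT, frames=[1,3] (faults so far: 6)
  FIFO total faults: 6
--- LRU ---
  step 0: ref 1 -> FAULT, frames=[1,-] (faults so far: 1)
  step 1: ref 1 -> HIT, frames=[1,-] (faults so far: 1)
  step 2: ref 4 -> FAULT, frames=[1,4] (faults so far: 2)
  step 3: ref 4 -> HIT, frames=[1,4] (faults so far: 2)
  step 4: ref 4 -> HIT, frames=[1,4] (faults so far: 2)
  step 5: ref 3 -> FAULT, evict 1, frames=[3,4] (faults so far: 3)
  step 6: ref 2 -> FAULT, evict 4, frames=[3,2] (faults so far: 4)
  step 7: ref 1 -> FAULT, evict 3, frames=[1,2] (faults so far: 5)
  step 8: ref 1 -> HIT, frames=[1,2] (faults so far: 5)
  step 9: ref 2 -> HIT, frames=[1,2] (faults so far: 5)
  step 10: ref 3 -> FAULT, evict 1, frames=[3,2] (faults so far: 6)
  step 11: ref 3 -> HIT, frames=[3,2] (faults so far: 6)
  step 12: ref 3 -> HIT, frames=[3,2] (faults so far: 6)
  LRU total faults: 6
--- Optimal ---
  step 0: ref 1 -> FAULT, frames=[1,-] (faults so far: 1)
  step 1: ref 1 -> HIT, frames=[1,-] (faults so far: 1)
  step 2: ref 4 -> FAULT, frames=[1,4] (faults so far: 2)
  step 3: ref 4 -> HIT, frames=[1,4] (faults so far: 2)
  step 4: ref 4 -> HIT, frames=[1,4] (faults so far: 2)
  step 5: ref 3 -> FAULT, evict 4, frames=[1,3] (faults so far: 3)
  step 6: ref 2 -> FAULT, evict 3, frames=[1,2] (faults so far: 4)
  step 7: ref 1 -> HIT, frames=[1,2] (faults so far: 4)
  step 8: ref 1 -> HIT, frames=[1,2] (faults so far: 4)
  step 9: ref 2 -> HIT, frames=[1,2] (faults so far: 4)
  step 10: ref 3 -> FAULT, evict 1, frames=[3,2] (faults so far: 5)
  step 11: ref 3 -> HIT, frames=[3,2] (faults so far: 5)
  step 12: ref 3 -> HIT, frames=[3,2] (faults so far: 5)
  Optimal total faults: 5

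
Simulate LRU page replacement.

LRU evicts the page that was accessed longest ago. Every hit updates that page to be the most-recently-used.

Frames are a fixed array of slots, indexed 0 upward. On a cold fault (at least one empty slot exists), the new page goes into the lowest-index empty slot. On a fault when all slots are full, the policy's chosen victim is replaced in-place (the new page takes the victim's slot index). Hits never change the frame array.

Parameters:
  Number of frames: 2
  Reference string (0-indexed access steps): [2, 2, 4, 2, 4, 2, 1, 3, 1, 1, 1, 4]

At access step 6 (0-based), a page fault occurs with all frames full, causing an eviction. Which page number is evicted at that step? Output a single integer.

Answer: 4

Derivation:
Step 0: ref 2 -> FAULT, frames=[2,-]
Step 1: ref 2 -> HIT, frames=[2,-]
Step 2: ref 4 -> FAULT, frames=[2,4]
Step 3: ref 2 -> HIT, frames=[2,4]
Step 4: ref 4 -> HIT, frames=[2,4]
Step 5: ref 2 -> HIT, frames=[2,4]
Step 6: ref 1 -> FAULT, evict 4, frames=[2,1]
At step 6: evicted page 4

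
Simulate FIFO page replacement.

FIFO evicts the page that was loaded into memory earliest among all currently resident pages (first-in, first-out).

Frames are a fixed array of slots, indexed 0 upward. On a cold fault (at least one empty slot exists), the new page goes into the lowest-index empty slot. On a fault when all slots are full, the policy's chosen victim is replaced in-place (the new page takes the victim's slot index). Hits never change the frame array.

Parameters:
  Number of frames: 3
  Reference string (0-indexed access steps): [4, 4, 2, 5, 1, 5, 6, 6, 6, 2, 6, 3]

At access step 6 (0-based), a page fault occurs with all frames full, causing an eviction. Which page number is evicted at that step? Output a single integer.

Answer: 2

Derivation:
Step 0: ref 4 -> FAULT, frames=[4,-,-]
Step 1: ref 4 -> HIT, frames=[4,-,-]
Step 2: ref 2 -> FAULT, frames=[4,2,-]
Step 3: ref 5 -> FAULT, frames=[4,2,5]
Step 4: ref 1 -> FAULT, evict 4, frames=[1,2,5]
Step 5: ref 5 -> HIT, frames=[1,2,5]
Step 6: ref 6 -> FAULT, evict 2, frames=[1,6,5]
At step 6: evicted page 2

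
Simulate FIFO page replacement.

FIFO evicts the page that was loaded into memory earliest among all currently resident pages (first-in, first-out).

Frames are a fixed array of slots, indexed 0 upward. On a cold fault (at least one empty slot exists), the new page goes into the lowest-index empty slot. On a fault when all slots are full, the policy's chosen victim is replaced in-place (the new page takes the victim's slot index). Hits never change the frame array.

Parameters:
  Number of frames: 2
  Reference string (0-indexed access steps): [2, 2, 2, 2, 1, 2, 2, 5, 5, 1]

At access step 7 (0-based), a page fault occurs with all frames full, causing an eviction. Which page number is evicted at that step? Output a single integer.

Answer: 2

Derivation:
Step 0: ref 2 -> FAULT, frames=[2,-]
Step 1: ref 2 -> HIT, frames=[2,-]
Step 2: ref 2 -> HIT, frames=[2,-]
Step 3: ref 2 -> HIT, frames=[2,-]
Step 4: ref 1 -> FAULT, frames=[2,1]
Step 5: ref 2 -> HIT, frames=[2,1]
Step 6: ref 2 -> HIT, frames=[2,1]
Step 7: ref 5 -> FAULT, evict 2, frames=[5,1]
At step 7: evicted page 2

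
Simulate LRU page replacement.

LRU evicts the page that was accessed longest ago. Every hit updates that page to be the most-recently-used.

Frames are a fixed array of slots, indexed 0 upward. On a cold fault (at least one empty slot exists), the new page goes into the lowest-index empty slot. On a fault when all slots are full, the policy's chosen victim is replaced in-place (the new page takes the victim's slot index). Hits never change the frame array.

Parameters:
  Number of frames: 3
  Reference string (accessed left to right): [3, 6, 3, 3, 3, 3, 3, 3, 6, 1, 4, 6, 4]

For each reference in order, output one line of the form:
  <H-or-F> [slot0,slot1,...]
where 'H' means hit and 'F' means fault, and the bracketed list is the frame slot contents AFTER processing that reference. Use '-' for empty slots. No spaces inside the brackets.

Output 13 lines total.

F [3,-,-]
F [3,6,-]
H [3,6,-]
H [3,6,-]
H [3,6,-]
H [3,6,-]
H [3,6,-]
H [3,6,-]
H [3,6,-]
F [3,6,1]
F [4,6,1]
H [4,6,1]
H [4,6,1]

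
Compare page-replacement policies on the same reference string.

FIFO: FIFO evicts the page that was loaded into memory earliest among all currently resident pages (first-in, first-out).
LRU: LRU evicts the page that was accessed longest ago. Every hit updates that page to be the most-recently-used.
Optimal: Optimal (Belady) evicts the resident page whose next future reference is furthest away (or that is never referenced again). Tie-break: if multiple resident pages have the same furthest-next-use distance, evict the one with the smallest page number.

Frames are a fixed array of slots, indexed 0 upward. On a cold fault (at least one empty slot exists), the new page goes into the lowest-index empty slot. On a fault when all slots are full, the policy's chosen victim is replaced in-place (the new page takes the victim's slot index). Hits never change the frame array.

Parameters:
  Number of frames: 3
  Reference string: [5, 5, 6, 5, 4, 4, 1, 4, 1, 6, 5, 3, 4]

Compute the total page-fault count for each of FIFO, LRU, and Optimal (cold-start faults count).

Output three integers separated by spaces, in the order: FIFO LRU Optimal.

Answer: 7 8 6

Derivation:
--- FIFO ---
  step 0: ref 5 -> FAULT, frames=[5,-,-] (faults so far: 1)
  step 1: ref 5 -> HIT, frames=[5,-,-] (faults so far: 1)
  step 2: ref 6 -> FAULT, frames=[5,6,-] (faults so far: 2)
  step 3: ref 5 -> HIT, frames=[5,6,-] (faults so far: 2)
  step 4: ref 4 -> FAULT, frames=[5,6,4] (faults so far: 3)
  step 5: ref 4 -> HIT, frames=[5,6,4] (faults so far: 3)
  step 6: ref 1 -> FAULT, evict 5, frames=[1,6,4] (faults so far: 4)
  step 7: ref 4 -> HIT, frames=[1,6,4] (faults so far: 4)
  step 8: ref 1 -> HIT, frames=[1,6,4] (faults so far: 4)
  step 9: ref 6 -> HIT, frames=[1,6,4] (faults so far: 4)
  step 10: ref 5 -> FAULT, evict 6, frames=[1,5,4] (faults so far: 5)
  step 11: ref 3 -> FAULT, evict 4, frames=[1,5,3] (faults so far: 6)
  step 12: ref 4 -> FAULT, evict 1, frames=[4,5,3] (faults so far: 7)
  FIFO total faults: 7
--- LRU ---
  step 0: ref 5 -> FAULT, frames=[5,-,-] (faults so far: 1)
  step 1: ref 5 -> HIT, frames=[5,-,-] (faults so far: 1)
  step 2: ref 6 -> FAULT, frames=[5,6,-] (faults so far: 2)
  step 3: ref 5 -> HIT, frames=[5,6,-] (faults so far: 2)
  step 4: ref 4 -> FAULT, frames=[5,6,4] (faults so far: 3)
  step 5: ref 4 -> HIT, frames=[5,6,4] (faults so far: 3)
  step 6: ref 1 -> FAULT, evict 6, frames=[5,1,4] (faults so far: 4)
  step 7: ref 4 -> HIT, frames=[5,1,4] (faults so far: 4)
  step 8: ref 1 -> HIT, frames=[5,1,4] (faults so far: 4)
  step 9: ref 6 -> FAULT, evict 5, frames=[6,1,4] (faults so far: 5)
  step 10: ref 5 -> FAULT, evict 4, frames=[6,1,5] (faults so far: 6)
  step 11: ref 3 -> FAULT, evict 1, frames=[6,3,5] (faults so far: 7)
  step 12: ref 4 -> FAULT, evict 6, frames=[4,3,5] (faults so far: 8)
  LRU total faults: 8
--- Optimal ---
  step 0: ref 5 -> FAULT, frames=[5,-,-] (faults so far: 1)
  step 1: ref 5 -> HIT, frames=[5,-,-] (faults so far: 1)
  step 2: ref 6 -> FAULT, frames=[5,6,-] (faults so far: 2)
  step 3: ref 5 -> HIT, frames=[5,6,-] (faults so far: 2)
  step 4: ref 4 -> FAULT, frames=[5,6,4] (faults so far: 3)
  step 5: ref 4 -> HIT, frames=[5,6,4] (faults so far: 3)
  step 6: ref 1 -> FAULT, evict 5, frames=[1,6,4] (faults so far: 4)
  step 7: ref 4 -> HIT, frames=[1,6,4] (faults so far: 4)
  step 8: ref 1 -> HIT, frames=[1,6,4] (faults so far: 4)
  step 9: ref 6 -> HIT, frames=[1,6,4] (faults so far: 4)
  step 10: ref 5 -> FAULT, evict 1, frames=[5,6,4] (faults so far: 5)
  step 11: ref 3 -> FAULT, evict 5, frames=[3,6,4] (faults so far: 6)
  step 12: ref 4 -> HIT, frames=[3,6,4] (faults so far: 6)
  Optimal total faults: 6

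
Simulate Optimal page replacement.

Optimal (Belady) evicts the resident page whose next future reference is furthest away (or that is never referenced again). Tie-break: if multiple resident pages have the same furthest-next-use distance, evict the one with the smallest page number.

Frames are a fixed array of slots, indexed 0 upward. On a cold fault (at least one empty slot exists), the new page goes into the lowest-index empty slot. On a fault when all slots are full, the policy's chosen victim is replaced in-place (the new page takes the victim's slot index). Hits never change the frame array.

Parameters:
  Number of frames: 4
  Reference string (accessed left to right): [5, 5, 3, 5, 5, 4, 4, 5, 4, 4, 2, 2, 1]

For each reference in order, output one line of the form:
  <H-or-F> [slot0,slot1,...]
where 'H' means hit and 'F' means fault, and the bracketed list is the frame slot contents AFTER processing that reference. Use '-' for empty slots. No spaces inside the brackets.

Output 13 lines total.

F [5,-,-,-]
H [5,-,-,-]
F [5,3,-,-]
H [5,3,-,-]
H [5,3,-,-]
F [5,3,4,-]
H [5,3,4,-]
H [5,3,4,-]
H [5,3,4,-]
H [5,3,4,-]
F [5,3,4,2]
H [5,3,4,2]
F [5,3,4,1]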